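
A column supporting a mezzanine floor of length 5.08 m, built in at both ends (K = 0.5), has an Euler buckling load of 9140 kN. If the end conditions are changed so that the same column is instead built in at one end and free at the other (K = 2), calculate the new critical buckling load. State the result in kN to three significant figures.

P_cr ≈ 571 kN

P_cr ∝ 1/K², so P_cr,new = P_cr,old × (K_old/K_new)² = 9140 × (0.5/2)²
= 9140 × 0.06250 = 571 kN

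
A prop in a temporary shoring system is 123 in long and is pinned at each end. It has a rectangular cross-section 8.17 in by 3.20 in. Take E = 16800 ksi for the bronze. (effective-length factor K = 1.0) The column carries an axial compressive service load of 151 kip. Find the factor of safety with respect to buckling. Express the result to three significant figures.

Buckling occurs about the weak axis: I_min = h·b³/12 with b = 3.20 in (the shorter side).
I_min = 8.17×3.20³/12 = 22.31 in⁴
Effective length L_e = K·L = 1 × 123 = 123.0 in
P_cr = π²EI / L_e² = π² × 16800×10³ × 22.31 / 123.0² = 2.445×10^5 lb
Factor of safety n = P_cr / P = 244.51 / 151 = 1.62

n ≈ 1.62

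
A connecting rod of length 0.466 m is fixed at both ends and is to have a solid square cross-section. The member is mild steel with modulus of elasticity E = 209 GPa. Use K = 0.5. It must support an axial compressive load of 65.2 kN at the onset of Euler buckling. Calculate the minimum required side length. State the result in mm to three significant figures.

a ≈ 12.0 mm

L_e = K·L = 0.5 × 0.466 = 0.2330 m
Required I = P_cr·L_e²/(π²E) = 6.520×10^4 × 0.2330² / (π² × 2.09×10^11) = 1.716×10^-9 m⁴
I_req = 1.716×10^3 mm⁴
Solid square: I = a⁴/12  ⇒  a = (12I)^(1/4) = (12×1.716×10^3)^(1/4) = 12.0 mm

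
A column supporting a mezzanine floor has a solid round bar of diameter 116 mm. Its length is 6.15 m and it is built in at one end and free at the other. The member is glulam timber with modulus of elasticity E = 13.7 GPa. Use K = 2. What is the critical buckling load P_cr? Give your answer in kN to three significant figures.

P_cr ≈ 7.94 kN

I = πd⁴/64 = π×116⁴/64 = 8.888×10^6 mm⁴
I = 8.888×10^6 mm⁴ = 8.888×10^-6 m⁴
Effective length L_e = K·L = 2 × 6.15 = 12.30 m
P_cr = π²EI / L_e² = π² × 13.7×10⁹ × 8.888×10^-6 / 12.30² = 7.944×10^3 N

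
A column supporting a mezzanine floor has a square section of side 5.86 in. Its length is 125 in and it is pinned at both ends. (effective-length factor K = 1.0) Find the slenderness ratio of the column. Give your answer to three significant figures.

For a square r = a/√12 = 5.86/√12 = 1.692 in
L_e = K·L = 1 × 125 = 125.0 in
λ = L_e / r_min = 125.00 / 1.692 = 73.9

λ ≈ 73.9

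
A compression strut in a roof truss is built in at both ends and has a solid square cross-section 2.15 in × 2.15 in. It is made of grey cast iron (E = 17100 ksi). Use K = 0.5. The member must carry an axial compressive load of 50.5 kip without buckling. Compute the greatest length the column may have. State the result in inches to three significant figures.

I = a⁴/12 = 2.15⁴/12 = 1.781 in⁴
At the buckling limit P_cr = P = 5.050×10^4 lb
From P_cr = π²EI/(K·L)²:  L = (1/K)·√(π²EI/P_cr) = (1/0.5)·√(π²×1.71×10^7×1.781/5.050×10^4)
L = 154 in

L_max ≈ 154 in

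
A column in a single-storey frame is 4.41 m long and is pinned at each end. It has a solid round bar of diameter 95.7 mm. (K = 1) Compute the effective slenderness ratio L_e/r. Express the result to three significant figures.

For a solid circle r = d/4 = 95.7/4 = 23.92 mm
L_e = K·L = 1 × 4.41 m = 4.410 m = 4410.0 mm
λ = L_e / r_min = 4410.0 / 23.92 = 184

λ ≈ 184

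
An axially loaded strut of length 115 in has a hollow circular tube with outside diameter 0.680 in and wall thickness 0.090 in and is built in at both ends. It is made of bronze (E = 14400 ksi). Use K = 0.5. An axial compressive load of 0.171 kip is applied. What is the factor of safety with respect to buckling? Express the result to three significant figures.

n ≈ 1.87

Inner diameter d_i = 0.680 − 2×0.090 = 0.5000 in
I = π(d_o⁴ − d_i⁴)/64 = π(0.680⁴ − 0.5000⁴)/64 = 7.428×10^-3 in⁴
Effective length L_e = K·L = 0.5 × 115 = 57.50 in
P_cr = π²EI / L_e² = π² × 14400×10³ × 7.428×10^-3 / 57.50² = 319.3 lb
Factor of safety n = P_cr / P = 0.31928 / 0.171 = 1.87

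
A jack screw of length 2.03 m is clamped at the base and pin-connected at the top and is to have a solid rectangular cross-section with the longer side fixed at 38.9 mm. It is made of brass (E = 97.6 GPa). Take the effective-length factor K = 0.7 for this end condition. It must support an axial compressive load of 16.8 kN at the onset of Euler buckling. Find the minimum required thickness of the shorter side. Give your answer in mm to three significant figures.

b ≈ 22.1 mm

L_e = K·L = 0.7 × 2.03 = 1.421 m
Required I = P_cr·L_e²/(π²E) = 1.680×10^4 × 1.421² / (π² × 9.76×10^10) = 3.522×10^-8 m⁴
I_req = 3.522×10^4 mm⁴
Rectangle, weak axis: I_min = h·b³/12 with h = 38.9 mm fixed  ⇒  b = (12I/h)^(1/3) = 22.1 mm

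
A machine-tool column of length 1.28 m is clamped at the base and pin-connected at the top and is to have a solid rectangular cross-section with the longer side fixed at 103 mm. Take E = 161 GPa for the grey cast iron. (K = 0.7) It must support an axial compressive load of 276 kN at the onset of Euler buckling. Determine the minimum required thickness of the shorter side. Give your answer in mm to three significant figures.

b ≈ 25.3 mm

L_e = K·L = 0.7 × 1.28 = 0.8960 m
Required I = P_cr·L_e²/(π²E) = 2.760×10^5 × 0.8960² / (π² × 1.61×10^11) = 1.394×10^-7 m⁴
I_req = 1.394×10^5 mm⁴
Rectangle, weak axis: I_min = h·b³/12 with h = 103 mm fixed  ⇒  b = (12I/h)^(1/3) = 25.3 mm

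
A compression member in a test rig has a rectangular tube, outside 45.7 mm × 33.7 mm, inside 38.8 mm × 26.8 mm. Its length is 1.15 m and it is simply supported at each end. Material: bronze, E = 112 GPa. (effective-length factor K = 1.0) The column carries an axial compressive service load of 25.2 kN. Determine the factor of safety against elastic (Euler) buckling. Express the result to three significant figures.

n ≈ 2.77

Weak-axis I_min = (h_o·b_o³ − h_i·b_i³)/12 with b_o = 33.7, b_i = 26.80 mm (shorter outer/inner sides).
I_min = (45.7×33.7³ − 38.80×26.80³)/12 = 8.352×10^4 mm⁴
I = 8.352×10^4 mm⁴ = 8.352×10^-8 m⁴
Effective length L_e = K·L = 1 × 1.15 = 1.150 m
P_cr = π²EI / L_e² = π² × 112×10⁹ × 8.352×10^-8 / 1.150² = 6.981×10^4 N
Factor of safety n = P_cr / P = 69.807 / 25.2 = 2.77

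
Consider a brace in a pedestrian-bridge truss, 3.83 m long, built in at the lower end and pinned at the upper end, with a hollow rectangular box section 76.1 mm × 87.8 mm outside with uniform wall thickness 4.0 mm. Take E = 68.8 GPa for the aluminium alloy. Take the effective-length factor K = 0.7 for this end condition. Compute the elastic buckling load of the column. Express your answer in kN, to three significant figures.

P_cr ≈ 106 kN

Inner dimensions: h_i = 87.8 − 2×4.0 = 79.80 mm, b_i = 76.1 − 2×4.0 = 68.10 mm
Weak-axis I_min = (h_o·b_o³ − h_i·b_i³)/12 with b_o = 76.1, b_i = 68.10 mm (shorter outer/inner sides).
I_min = (87.8×76.1³ − 79.80×68.10³)/12 = 1.124×10^6 mm⁴
I = 1.124×10^6 mm⁴ = 1.124×10^-6 m⁴
Effective length L_e = K·L = 0.7 × 3.83 = 2.681 m
P_cr = π²EI / L_e² = π² × 68.8×10⁹ × 1.124×10^-6 / 2.681² = 1.062×10^5 N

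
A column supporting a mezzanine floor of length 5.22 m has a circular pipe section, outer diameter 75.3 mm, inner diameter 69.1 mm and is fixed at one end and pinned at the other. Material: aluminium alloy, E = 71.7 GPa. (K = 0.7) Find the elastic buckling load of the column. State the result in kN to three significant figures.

P_cr ≈ 24.3 kN

d_o = 75.3 mm, d_i = 69.1 mm
I = π(d_o⁴ − d_i⁴)/64 = π(75.3⁴ − 69.10⁴)/64 = 4.590×10^5 mm⁴
I = 4.590×10^5 mm⁴ = 4.590×10^-7 m⁴
Effective length L_e = K·L = 0.7 × 5.22 = 3.654 m
P_cr = π²EI / L_e² = π² × 71.7×10⁹ × 4.590×10^-7 / 3.654² = 2.433×10^4 N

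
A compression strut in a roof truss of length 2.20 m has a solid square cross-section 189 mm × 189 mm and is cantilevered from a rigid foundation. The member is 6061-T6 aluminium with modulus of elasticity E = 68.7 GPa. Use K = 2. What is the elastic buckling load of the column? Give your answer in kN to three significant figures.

I = a⁴/12 = 189⁴/12 = 1.063×10^8 mm⁴
I = 1.063×10^8 mm⁴ = 1.063×10^-4 m⁴
Effective length L_e = K·L = 2 × 2.20 = 4.400 m
P_cr = π²EI / L_e² = π² × 68.7×10⁹ × 1.063×10^-4 / 4.400² = 3.724×10^6 N

P_cr ≈ 3720 kN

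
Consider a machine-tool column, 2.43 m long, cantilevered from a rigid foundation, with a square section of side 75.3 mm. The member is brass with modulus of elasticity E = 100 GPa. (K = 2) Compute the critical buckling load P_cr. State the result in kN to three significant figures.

I = a⁴/12 = 75.3⁴/12 = 2.679×10^6 mm⁴
I = 2.679×10^6 mm⁴ = 2.679×10^-6 m⁴
Effective length L_e = K·L = 2 × 2.43 = 4.860 m
P_cr = π²EI / L_e² = π² × 100×10⁹ × 2.679×10^-6 / 4.860² = 1.120×10^5 N

P_cr ≈ 112 kN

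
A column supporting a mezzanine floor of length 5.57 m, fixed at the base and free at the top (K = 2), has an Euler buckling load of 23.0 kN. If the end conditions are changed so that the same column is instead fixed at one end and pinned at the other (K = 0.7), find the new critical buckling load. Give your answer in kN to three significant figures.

P_cr ≈ 188 kN

P_cr ∝ 1/K², so P_cr,new = P_cr,old × (K_old/K_new)² = 23.0 × (2/0.7)²
= 23.0 × 8.163 = 188 kN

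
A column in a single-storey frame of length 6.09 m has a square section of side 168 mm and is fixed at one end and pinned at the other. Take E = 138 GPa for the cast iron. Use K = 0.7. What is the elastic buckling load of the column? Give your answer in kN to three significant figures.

I = a⁴/12 = 168⁴/12 = 6.638×10^7 mm⁴
I = 6.638×10^7 mm⁴ = 6.638×10^-5 m⁴
Effective length L_e = K·L = 0.7 × 6.09 = 4.263 m
P_cr = π²EI / L_e² = π² × 138×10⁹ × 6.638×10^-5 / 4.263² = 4.975×10^6 N

P_cr ≈ 4980 kN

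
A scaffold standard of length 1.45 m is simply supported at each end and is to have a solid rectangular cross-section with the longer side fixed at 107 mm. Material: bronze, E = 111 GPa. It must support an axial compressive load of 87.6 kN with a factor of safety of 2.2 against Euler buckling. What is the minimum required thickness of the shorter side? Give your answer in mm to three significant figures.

Required P_cr = n·P = 2.2 × 87.6 = 192.7 kN
L_e = K·L = 1 × 1.45 = 1.450 m
Required I = P_cr·L_e²/(π²E) = 1.927×10^5 × 1.450² / (π² × 1.11×10^11) = 3.699×10^-7 m⁴
I_req = 3.699×10^5 mm⁴
Rectangle, weak axis: I_min = h·b³/12 with h = 107 mm fixed  ⇒  b = (12I/h)^(1/3) = 34.6 mm

b ≈ 34.6 mm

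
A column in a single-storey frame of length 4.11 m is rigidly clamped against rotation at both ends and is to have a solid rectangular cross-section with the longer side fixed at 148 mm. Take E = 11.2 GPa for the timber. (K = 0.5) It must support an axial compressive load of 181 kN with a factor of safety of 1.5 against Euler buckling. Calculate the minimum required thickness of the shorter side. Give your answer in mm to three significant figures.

b ≈ 94.4 mm

Required P_cr = n·P = 1.5 × 181 = 271.5 kN
L_e = K·L = 0.5 × 4.11 = 2.055 m
Required I = P_cr·L_e²/(π²E) = 2.715×10^5 × 2.055² / (π² × 1.12×10^10) = 1.037×10^-5 m⁴
I_req = 1.037×10^7 mm⁴
Rectangle, weak axis: I_min = h·b³/12 with h = 148 mm fixed  ⇒  b = (12I/h)^(1/3) = 94.4 mm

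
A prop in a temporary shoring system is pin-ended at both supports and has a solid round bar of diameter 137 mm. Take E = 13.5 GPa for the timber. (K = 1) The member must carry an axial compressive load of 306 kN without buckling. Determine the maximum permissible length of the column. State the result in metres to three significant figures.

L_max ≈ 2.74 m

I = πd⁴/64 = π×137⁴/64 = 1.729×10^7 mm⁴
I = 1.729×10^-5 m⁴
At the buckling limit P_cr = P = 3.060×10^5 N
From P_cr = π²EI/(K·L)²:  L = (1/K)·√(π²EI/P_cr) = (1/1)·√(π²×1.35×10^10×1.729×10^-5/3.060×10^5)
L = 2.74 m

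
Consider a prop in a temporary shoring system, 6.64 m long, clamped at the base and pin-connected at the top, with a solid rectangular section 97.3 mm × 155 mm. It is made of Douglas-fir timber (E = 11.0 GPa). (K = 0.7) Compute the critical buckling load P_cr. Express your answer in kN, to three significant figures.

Buckling occurs about the weak axis: I_min = h·b³/12 with b = 97.3 mm (the shorter side).
I_min = 155×97.3³/12 = 1.190×10^7 mm⁴
I = 1.190×10^7 mm⁴ = 1.190×10^-5 m⁴
Effective length L_e = K·L = 0.7 × 6.64 = 4.648 m
P_cr = π²EI / L_e² = π² × 11.0×10⁹ × 1.190×10^-5 / 4.648² = 5.979×10^4 N

P_cr ≈ 59.8 kN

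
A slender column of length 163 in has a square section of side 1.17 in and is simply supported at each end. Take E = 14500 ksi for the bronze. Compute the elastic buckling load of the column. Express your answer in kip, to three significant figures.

I = a⁴/12 = 1.17⁴/12 = 0.1562 in⁴
Effective length L_e = K·L = 1 × 163 = 163.0 in
P_cr = π²EI / L_e² = π² × 14500×10³ × 0.1562 / 163.0² = 841.1 lb

P_cr ≈ 0.841 kip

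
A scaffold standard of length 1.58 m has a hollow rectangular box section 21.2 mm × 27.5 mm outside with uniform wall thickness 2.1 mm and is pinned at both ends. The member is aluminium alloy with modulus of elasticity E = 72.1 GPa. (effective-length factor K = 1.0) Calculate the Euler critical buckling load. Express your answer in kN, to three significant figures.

Inner dimensions: h_i = 27.5 − 2×2.1 = 23.30 mm, b_i = 21.2 − 2×2.1 = 17.00 mm
Weak-axis I_min = (h_o·b_o³ − h_i·b_i³)/12 with b_o = 21.2, b_i = 17.00 mm (shorter outer/inner sides).
I_min = (27.5×21.2³ − 23.30×17.00³)/12 = 1.230×10^4 mm⁴
I = 1.230×10^4 mm⁴ = 1.230×10^-8 m⁴
Effective length L_e = K·L = 1 × 1.58 = 1.580 m
P_cr = π²EI / L_e² = π² × 72.1×10⁹ × 1.230×10^-8 / 1.580² = 3.505×10^3 N

P_cr ≈ 3.50 kN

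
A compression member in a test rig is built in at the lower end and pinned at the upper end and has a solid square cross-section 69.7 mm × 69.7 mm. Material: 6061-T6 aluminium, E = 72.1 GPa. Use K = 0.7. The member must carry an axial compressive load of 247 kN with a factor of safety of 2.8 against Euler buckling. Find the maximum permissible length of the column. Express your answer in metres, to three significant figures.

I = a⁴/12 = 69.7⁴/12 = 1.967×10^6 mm⁴
I = 1.967×10^-6 m⁴
Required critical load P_cr = n·P = 2.8 × 247 = 691.6 kN = 6.916×10^5 N
From P_cr = π²EI/(K·L)²:  L = (1/K)·√(π²EI/P_cr) = (1/0.7)·√(π²×7.21×10^10×1.967×10^-6/6.916×10^5)
L = 2.03 m

L_max ≈ 2.03 m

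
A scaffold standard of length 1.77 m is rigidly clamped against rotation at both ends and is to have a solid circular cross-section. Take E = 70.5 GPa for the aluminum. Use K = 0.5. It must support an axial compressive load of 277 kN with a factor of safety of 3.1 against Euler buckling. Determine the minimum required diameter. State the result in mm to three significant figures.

Required P_cr = n·P = 3.1 × 277 = 858.7 kN
L_e = K·L = 0.5 × 1.77 = 0.8850 m
Required I = P_cr·L_e²/(π²E) = 8.587×10^5 × 0.8850² / (π² × 7.05×10^10) = 9.666×10^-7 m⁴
I_req = 9.666×10^5 mm⁴
Solid circle: I = πd⁴/64  ⇒  d = (64I/π)^(1/4) = (64×9.666×10^5/π)^(1/4) = 66.6 mm

d ≈ 66.6 mm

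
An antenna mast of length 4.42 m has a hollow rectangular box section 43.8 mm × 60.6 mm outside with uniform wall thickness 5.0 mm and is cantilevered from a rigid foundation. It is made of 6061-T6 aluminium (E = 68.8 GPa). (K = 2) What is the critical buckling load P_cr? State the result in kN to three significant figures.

P_cr ≈ 2.27 kN

Inner dimensions: h_i = 60.6 − 2×5.0 = 50.60 mm, b_i = 43.8 − 2×5.0 = 33.80 mm
Weak-axis I_min = (h_o·b_o³ − h_i·b_i³)/12 with b_o = 43.8, b_i = 33.80 mm (shorter outer/inner sides).
I_min = (60.6×43.8³ − 50.60×33.80³)/12 = 2.615×10^5 mm⁴
I = 2.615×10^5 mm⁴ = 2.615×10^-7 m⁴
Effective length L_e = K·L = 2 × 4.42 = 8.840 m
P_cr = π²EI / L_e² = π² × 68.8×10⁹ × 2.615×10^-7 / 8.840² = 2.272×10^3 N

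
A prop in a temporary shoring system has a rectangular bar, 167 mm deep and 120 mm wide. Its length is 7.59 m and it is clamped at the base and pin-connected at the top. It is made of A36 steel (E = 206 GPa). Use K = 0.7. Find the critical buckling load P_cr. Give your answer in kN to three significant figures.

Buckling occurs about the weak axis: I_min = h·b³/12 with b = 120 mm (the shorter side).
I_min = 167×120³/12 = 2.405×10^7 mm⁴
I = 2.405×10^7 mm⁴ = 2.405×10^-5 m⁴
Effective length L_e = K·L = 0.7 × 7.59 = 5.313 m
P_cr = π²EI / L_e² = π² × 206×10⁹ × 2.405×10^-5 / 5.313² = 1.732×10^6 N

P_cr ≈ 1730 kN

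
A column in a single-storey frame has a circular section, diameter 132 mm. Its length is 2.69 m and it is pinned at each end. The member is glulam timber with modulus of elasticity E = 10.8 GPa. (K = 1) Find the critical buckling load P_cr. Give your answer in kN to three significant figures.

I = πd⁴/64 = π×132⁴/64 = 1.490×10^7 mm⁴
I = 1.490×10^7 mm⁴ = 1.490×10^-5 m⁴
Effective length L_e = K·L = 1 × 2.69 = 2.690 m
P_cr = π²EI / L_e² = π² × 10.8×10⁹ × 1.490×10^-5 / 2.690² = 2.195×10^5 N

P_cr ≈ 220 kN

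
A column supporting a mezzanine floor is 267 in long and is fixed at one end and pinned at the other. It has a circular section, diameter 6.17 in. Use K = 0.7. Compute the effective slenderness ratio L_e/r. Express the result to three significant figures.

λ ≈ 121

I = πd⁴/64 = π×6.17⁴/64 = 71.14 in⁴
A = 29.90 in²;  r_min = √(I/A) = √(71.14/29.90) = 1.542 in
L_e = K·L = 0.7 × 267 = 186.9 in
λ = L_e / r_min = 186.90 / 1.542 = 121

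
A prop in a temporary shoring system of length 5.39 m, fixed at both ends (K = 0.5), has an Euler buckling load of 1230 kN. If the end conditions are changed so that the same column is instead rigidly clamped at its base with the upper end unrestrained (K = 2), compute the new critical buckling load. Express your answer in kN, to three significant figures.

P_cr ≈ 76.9 kN

P_cr ∝ 1/K², so P_cr,new = P_cr,old × (K_old/K_new)² = 1230 × (0.5/2)²
= 1230 × 0.06250 = 76.9 kN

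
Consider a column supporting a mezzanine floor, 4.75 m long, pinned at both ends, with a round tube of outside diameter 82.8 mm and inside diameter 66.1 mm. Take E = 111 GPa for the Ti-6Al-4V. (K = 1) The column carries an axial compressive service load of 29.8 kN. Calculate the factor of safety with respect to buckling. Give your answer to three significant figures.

n ≈ 2.23

d_o = 82.8 mm, d_i = 66.1 mm
I = π(d_o⁴ − d_i⁴)/64 = π(82.8⁴ − 66.10⁴)/64 = 1.370×10^6 mm⁴
I = 1.370×10^6 mm⁴ = 1.370×10^-6 m⁴
Effective length L_e = K·L = 1 × 4.75 = 4.750 m
P_cr = π²EI / L_e² = π² × 111×10⁹ × 1.370×10^-6 / 4.750² = 6.653×10^4 N
Factor of safety n = P_cr / P = 66.528 / 29.8 = 2.23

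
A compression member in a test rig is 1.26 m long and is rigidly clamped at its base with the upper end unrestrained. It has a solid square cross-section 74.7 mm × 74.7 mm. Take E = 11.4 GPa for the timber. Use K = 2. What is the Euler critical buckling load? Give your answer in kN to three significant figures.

P_cr ≈ 46.0 kN

I = a⁴/12 = 74.7⁴/12 = 2.595×10^6 mm⁴
I = 2.595×10^6 mm⁴ = 2.595×10^-6 m⁴
Effective length L_e = K·L = 2 × 1.26 = 2.520 m
P_cr = π²EI / L_e² = π² × 11.4×10⁹ × 2.595×10^-6 / 2.520² = 4.597×10^4 N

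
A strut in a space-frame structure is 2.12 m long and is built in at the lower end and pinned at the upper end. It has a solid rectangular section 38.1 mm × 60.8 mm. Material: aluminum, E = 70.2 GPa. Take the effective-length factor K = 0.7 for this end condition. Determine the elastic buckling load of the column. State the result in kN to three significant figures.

Buckling occurs about the weak axis: I_min = h·b³/12 with b = 38.1 mm (the shorter side).
I_min = 60.8×38.1³/12 = 2.802×10^5 mm⁴
I = 2.802×10^5 mm⁴ = 2.802×10^-7 m⁴
Effective length L_e = K·L = 0.7 × 2.12 = 1.484 m
P_cr = π²EI / L_e² = π² × 70.2×10⁹ × 2.802×10^-7 / 1.484² = 8.816×10^4 N

P_cr ≈ 88.2 kN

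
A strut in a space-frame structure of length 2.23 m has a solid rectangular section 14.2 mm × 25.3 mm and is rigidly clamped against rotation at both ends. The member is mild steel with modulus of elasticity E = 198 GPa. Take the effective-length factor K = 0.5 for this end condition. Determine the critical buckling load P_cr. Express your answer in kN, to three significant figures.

Buckling occurs about the weak axis: I_min = h·b³/12 with b = 14.2 mm (the shorter side).
I_min = 25.3×14.2³/12 = 6.037×10^3 mm⁴
I = 6.037×10^3 mm⁴ = 6.037×10^-9 m⁴
Effective length L_e = K·L = 0.5 × 2.23 = 1.115 m
P_cr = π²EI / L_e² = π² × 198×10⁹ × 6.037×10^-9 / 1.115² = 9.489×10^3 N

P_cr ≈ 9.49 kN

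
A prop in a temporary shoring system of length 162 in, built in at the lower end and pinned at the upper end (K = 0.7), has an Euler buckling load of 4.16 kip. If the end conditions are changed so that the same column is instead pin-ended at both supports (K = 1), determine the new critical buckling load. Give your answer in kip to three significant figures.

P_cr ≈ 2.04 kip

P_cr ∝ 1/K², so P_cr,new = P_cr,old × (K_old/K_new)² = 4.16 × (0.7/1)²
= 4.16 × 0.4900 = 2.04 kip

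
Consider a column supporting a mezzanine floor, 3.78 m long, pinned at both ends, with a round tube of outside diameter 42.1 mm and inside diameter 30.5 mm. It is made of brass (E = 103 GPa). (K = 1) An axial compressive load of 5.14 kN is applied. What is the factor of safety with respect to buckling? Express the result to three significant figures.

n ≈ 1.55

d_o = 42.1 mm, d_i = 30.5 mm
I = π(d_o⁴ − d_i⁴)/64 = π(42.1⁴ − 30.50⁴)/64 = 1.117×10^5 mm⁴
I = 1.117×10^5 mm⁴ = 1.117×10^-7 m⁴
Effective length L_e = K·L = 1 × 3.78 = 3.780 m
P_cr = π²EI / L_e² = π² × 103×10⁹ × 1.117×10^-7 / 3.780² = 7.949×10^3 N
Factor of safety n = P_cr / P = 7.9489 / 5.14 = 1.55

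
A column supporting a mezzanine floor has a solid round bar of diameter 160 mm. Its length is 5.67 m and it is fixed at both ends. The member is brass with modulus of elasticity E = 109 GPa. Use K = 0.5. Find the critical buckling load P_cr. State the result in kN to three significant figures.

P_cr ≈ 4310 kN

I = πd⁴/64 = π×160⁴/64 = 3.217×10^7 mm⁴
I = 3.217×10^7 mm⁴ = 3.217×10^-5 m⁴
Effective length L_e = K·L = 0.5 × 5.67 = 2.835 m
P_cr = π²EI / L_e² = π² × 109×10⁹ × 3.217×10^-5 / 2.835² = 4.306×10^6 N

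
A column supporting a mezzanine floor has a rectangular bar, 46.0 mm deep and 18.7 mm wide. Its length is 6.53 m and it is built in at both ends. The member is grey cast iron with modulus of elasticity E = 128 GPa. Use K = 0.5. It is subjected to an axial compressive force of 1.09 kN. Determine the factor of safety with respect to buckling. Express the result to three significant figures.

n ≈ 2.73

Buckling occurs about the weak axis: I_min = h·b³/12 with b = 18.7 mm (the shorter side).
I_min = 46.0×18.7³/12 = 2.507×10^4 mm⁴
I = 2.507×10^4 mm⁴ = 2.507×10^-8 m⁴
Effective length L_e = K·L = 0.5 × 6.53 = 3.265 m
P_cr = π²EI / L_e² = π² × 128×10⁹ × 2.507×10^-8 / 3.265² = 2.971×10^3 N
Factor of safety n = P_cr / P = 2.9706 / 1.09 = 2.73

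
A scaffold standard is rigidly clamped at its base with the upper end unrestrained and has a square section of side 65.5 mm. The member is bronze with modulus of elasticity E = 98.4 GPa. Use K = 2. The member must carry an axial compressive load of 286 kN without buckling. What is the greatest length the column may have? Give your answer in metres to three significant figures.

L_max ≈ 1.14 m

I = a⁴/12 = 65.5⁴/12 = 1.534×10^6 mm⁴
I = 1.534×10^-6 m⁴
At the buckling limit P_cr = P = 2.860×10^5 N
From P_cr = π²EI/(K·L)²:  L = (1/K)·√(π²EI/P_cr) = (1/2)·√(π²×9.84×10^10×1.534×10^-6/2.860×10^5)
L = 1.14 m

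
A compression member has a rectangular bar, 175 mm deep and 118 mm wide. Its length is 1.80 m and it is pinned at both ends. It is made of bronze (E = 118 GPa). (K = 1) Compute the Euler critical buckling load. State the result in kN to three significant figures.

Buckling occurs about the weak axis: I_min = h·b³/12 with b = 118 mm (the shorter side).
I_min = 175×118³/12 = 2.396×10^7 mm⁴
I = 2.396×10^7 mm⁴ = 2.396×10^-5 m⁴
Effective length L_e = K·L = 1 × 1.80 = 1.800 m
P_cr = π²EI / L_e² = π² × 118×10⁹ × 2.396×10^-5 / 1.800² = 8.613×10^6 N

P_cr ≈ 8610 kN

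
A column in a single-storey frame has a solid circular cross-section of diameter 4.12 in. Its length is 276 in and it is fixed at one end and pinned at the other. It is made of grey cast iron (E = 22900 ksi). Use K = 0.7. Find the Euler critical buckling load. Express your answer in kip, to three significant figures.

P_cr ≈ 85.6 kip

I = πd⁴/64 = π×4.12⁴/64 = 14.14 in⁴
Effective length L_e = K·L = 0.7 × 276 = 193.2 in
P_cr = π²EI / L_e² = π² × 22900×10³ × 14.14 / 193.2² = 8.564×10^4 lb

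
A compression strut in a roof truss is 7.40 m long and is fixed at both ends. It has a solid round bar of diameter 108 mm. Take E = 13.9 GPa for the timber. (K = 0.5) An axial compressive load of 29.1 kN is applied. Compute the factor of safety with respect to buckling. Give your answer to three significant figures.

n ≈ 2.30

I = πd⁴/64 = π×108⁴/64 = 6.678×10^6 mm⁴
I = 6.678×10^6 mm⁴ = 6.678×10^-6 m⁴
Effective length L_e = K·L = 0.5 × 7.40 = 3.700 m
P_cr = π²EI / L_e² = π² × 13.9×10⁹ × 6.678×10^-6 / 3.700² = 6.692×10^4 N
Factor of safety n = P_cr / P = 66.923 / 29.1 = 2.30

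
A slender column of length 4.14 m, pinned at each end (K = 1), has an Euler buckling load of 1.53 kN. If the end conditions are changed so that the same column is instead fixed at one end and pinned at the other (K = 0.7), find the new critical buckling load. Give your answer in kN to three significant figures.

P_cr ∝ 1/K², so P_cr,new = P_cr,old × (K_old/K_new)² = 1.53 × (1/0.7)²
= 1.53 × 2.041 = 3.12 kN

P_cr ≈ 3.12 kN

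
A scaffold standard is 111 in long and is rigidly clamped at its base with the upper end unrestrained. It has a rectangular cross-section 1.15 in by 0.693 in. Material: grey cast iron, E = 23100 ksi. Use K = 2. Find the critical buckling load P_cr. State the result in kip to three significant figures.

P_cr ≈ 0.148 kip

Buckling occurs about the weak axis: I_min = h·b³/12 with b = 0.693 in (the shorter side).
I_min = 1.15×0.693³/12 = 3.189×10^-2 in⁴
Effective length L_e = K·L = 2 × 111 = 222.0 in
P_cr = π²EI / L_e² = π² × 23100×10³ × 3.189×10^-2 / 222.0² = 147.5 lb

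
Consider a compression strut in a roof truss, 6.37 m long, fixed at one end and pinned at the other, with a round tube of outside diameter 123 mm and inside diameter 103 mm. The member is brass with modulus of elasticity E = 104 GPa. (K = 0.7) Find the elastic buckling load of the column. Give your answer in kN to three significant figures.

d_o = 123 mm, d_i = 103 mm
I = π(d_o⁴ − d_i⁴)/64 = π(123⁴ − 103.0⁴)/64 = 5.711×10^6 mm⁴
I = 5.711×10^6 mm⁴ = 5.711×10^-6 m⁴
Effective length L_e = K·L = 0.7 × 6.37 = 4.459 m
P_cr = π²EI / L_e² = π² × 104×10⁹ × 5.711×10^-6 / 4.459² = 2.948×10^5 N

P_cr ≈ 295 kN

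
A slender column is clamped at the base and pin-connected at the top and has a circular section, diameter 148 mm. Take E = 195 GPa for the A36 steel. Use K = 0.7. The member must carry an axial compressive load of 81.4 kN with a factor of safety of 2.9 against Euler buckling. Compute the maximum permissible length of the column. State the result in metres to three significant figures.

L_max ≈ 19.8 m

I = πd⁴/64 = π×148⁴/64 = 2.355×10^7 mm⁴
I = 2.355×10^-5 m⁴
Required critical load P_cr = n·P = 2.9 × 81.4 = 236.1 kN = 2.361×10^5 N
From P_cr = π²EI/(K·L)²:  L = (1/K)·√(π²EI/P_cr) = (1/0.7)·√(π²×1.95×10^11×2.355×10^-5/2.361×10^5)
L = 19.8 m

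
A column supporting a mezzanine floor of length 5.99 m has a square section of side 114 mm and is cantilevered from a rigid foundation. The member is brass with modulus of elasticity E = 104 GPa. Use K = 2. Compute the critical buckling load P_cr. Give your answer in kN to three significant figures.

P_cr ≈ 101 kN

I = a⁴/12 = 114⁴/12 = 1.407×10^7 mm⁴
I = 1.407×10^7 mm⁴ = 1.407×10^-5 m⁴
Effective length L_e = K·L = 2 × 5.99 = 11.98 m
P_cr = π²EI / L_e² = π² × 104×10⁹ × 1.407×10^-5 / 11.98² = 1.007×10^5 N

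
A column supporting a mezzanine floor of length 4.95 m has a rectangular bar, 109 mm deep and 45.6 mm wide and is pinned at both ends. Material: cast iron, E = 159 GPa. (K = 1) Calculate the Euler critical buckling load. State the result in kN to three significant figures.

Buckling occurs about the weak axis: I_min = h·b³/12 with b = 45.6 mm (the shorter side).
I_min = 109×45.6³/12 = 8.613×10^5 mm⁴
I = 8.613×10^5 mm⁴ = 8.613×10^-7 m⁴
Effective length L_e = K·L = 1 × 4.95 = 4.950 m
P_cr = π²EI / L_e² = π² × 159×10⁹ × 8.613×10^-7 / 4.950² = 5.516×10^4 N

P_cr ≈ 55.2 kN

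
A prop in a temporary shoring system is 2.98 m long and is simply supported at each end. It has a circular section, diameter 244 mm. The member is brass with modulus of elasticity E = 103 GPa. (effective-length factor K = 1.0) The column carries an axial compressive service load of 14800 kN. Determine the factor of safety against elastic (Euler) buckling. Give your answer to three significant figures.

n ≈ 1.35

I = πd⁴/64 = π×244⁴/64 = 1.740×10^8 mm⁴
I = 1.740×10^8 mm⁴ = 1.740×10^-4 m⁴
Effective length L_e = K·L = 1 × 2.98 = 2.980 m
P_cr = π²EI / L_e² = π² × 103×10⁹ × 1.740×10^-4 / 2.980² = 1.992×10^7 N
Factor of safety n = P_cr / P = 19917 / 14800 = 1.35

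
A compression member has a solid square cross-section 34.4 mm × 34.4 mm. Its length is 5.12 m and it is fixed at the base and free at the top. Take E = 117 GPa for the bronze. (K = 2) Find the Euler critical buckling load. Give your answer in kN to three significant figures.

I = a⁴/12 = 34.4⁴/12 = 1.167×10^5 mm⁴
I = 1.167×10^5 mm⁴ = 1.167×10^-7 m⁴
Effective length L_e = K·L = 2 × 5.12 = 10.24 m
P_cr = π²EI / L_e² = π² × 117×10⁹ × 1.167×10^-7 / 10.24² = 1.285×10^3 N

P_cr ≈ 1.29 kN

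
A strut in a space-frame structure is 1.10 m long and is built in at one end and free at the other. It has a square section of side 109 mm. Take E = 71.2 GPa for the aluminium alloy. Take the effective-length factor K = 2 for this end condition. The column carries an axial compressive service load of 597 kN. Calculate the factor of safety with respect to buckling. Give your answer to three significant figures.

n ≈ 2.86

I = a⁴/12 = 109⁴/12 = 1.176×10^7 mm⁴
I = 1.176×10^7 mm⁴ = 1.176×10^-5 m⁴
Effective length L_e = K·L = 2 × 1.10 = 2.200 m
P_cr = π²EI / L_e² = π² × 71.2×10⁹ × 1.176×10^-5 / 2.200² = 1.708×10^6 N
Factor of safety n = P_cr / P = 1707.9 / 597 = 2.86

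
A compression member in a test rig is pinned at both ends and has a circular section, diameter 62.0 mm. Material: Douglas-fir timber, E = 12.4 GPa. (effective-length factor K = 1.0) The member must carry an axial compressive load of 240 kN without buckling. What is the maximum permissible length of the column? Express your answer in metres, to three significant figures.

I = πd⁴/64 = π×62.0⁴/64 = 7.253×10^5 mm⁴
I = 7.253×10^-7 m⁴
At the buckling limit P_cr = P = 2.400×10^5 N
From P_cr = π²EI/(K·L)²:  L = (1/K)·√(π²EI/P_cr) = (1/1)·√(π²×1.24×10^10×7.253×10^-7/2.400×10^5)
L = 0.608 m

L_max ≈ 0.608 m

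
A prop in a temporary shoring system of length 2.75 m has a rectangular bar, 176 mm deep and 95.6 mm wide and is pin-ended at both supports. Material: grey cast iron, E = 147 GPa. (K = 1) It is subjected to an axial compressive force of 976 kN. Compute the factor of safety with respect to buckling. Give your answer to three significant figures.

Buckling occurs about the weak axis: I_min = h·b³/12 with b = 95.6 mm (the shorter side).
I_min = 176×95.6³/12 = 1.281×10^7 mm⁴
I = 1.281×10^7 mm⁴ = 1.281×10^-5 m⁴
Effective length L_e = K·L = 1 × 2.75 = 2.750 m
P_cr = π²EI / L_e² = π² × 147×10⁹ × 1.281×10^-5 / 2.750² = 2.458×10^6 N
Factor of safety n = P_cr / P = 2458.4 / 976 = 2.52

n ≈ 2.52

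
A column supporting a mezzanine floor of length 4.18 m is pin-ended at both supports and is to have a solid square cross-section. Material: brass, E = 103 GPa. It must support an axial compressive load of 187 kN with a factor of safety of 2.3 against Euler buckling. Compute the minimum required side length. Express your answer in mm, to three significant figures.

a ≈ 97.0 mm

Required P_cr = n·P = 2.3 × 187 = 430.1 kN
L_e = K·L = 1 × 4.18 = 4.180 m
Required I = P_cr·L_e²/(π²E) = 4.301×10^5 × 4.180² / (π² × 1.03×10^11) = 7.392×10^-6 m⁴
I_req = 7.392×10^6 mm⁴
Solid square: I = a⁴/12  ⇒  a = (12I)^(1/4) = (12×7.392×10^6)^(1/4) = 97.0 mm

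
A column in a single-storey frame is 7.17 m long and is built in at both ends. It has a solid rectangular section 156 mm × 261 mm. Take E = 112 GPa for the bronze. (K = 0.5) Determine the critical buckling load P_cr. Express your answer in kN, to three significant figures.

Buckling occurs about the weak axis: I_min = h·b³/12 with b = 156 mm (the shorter side).
I_min = 261×156³/12 = 8.257×10^7 mm⁴
I = 8.257×10^7 mm⁴ = 8.257×10^-5 m⁴
Effective length L_e = K·L = 0.5 × 7.17 = 3.585 m
P_cr = π²EI / L_e² = π² × 112×10⁹ × 8.257×10^-5 / 3.585² = 7.102×10^6 N

P_cr ≈ 7100 kN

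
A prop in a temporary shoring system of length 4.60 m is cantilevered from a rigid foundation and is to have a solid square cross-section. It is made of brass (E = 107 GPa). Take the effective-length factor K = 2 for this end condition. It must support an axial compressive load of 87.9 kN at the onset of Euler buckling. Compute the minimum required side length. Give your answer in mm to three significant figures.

a ≈ 95.9 mm

L_e = K·L = 2 × 4.60 = 9.200 m
Required I = P_cr·L_e²/(π²E) = 8.790×10^4 × 9.200² / (π² × 1.07×10^11) = 7.045×10^-6 m⁴
I_req = 7.045×10^6 mm⁴
Solid square: I = a⁴/12  ⇒  a = (12I)^(1/4) = (12×7.045×10^6)^(1/4) = 95.9 mm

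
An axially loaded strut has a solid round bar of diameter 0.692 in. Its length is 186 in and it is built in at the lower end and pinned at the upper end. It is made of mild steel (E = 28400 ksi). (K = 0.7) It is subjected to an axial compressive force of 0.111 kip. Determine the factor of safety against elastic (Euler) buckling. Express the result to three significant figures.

n ≈ 1.68

I = πd⁴/64 = π×0.692⁴/64 = 1.126×10^-2 in⁴
Effective length L_e = K·L = 0.7 × 186 = 130.2 in
P_cr = π²EI / L_e² = π² × 28400×10³ × 1.126×10^-2 / 130.2² = 186.1 lb
Factor of safety n = P_cr / P = 0.18612 / 0.111 = 1.68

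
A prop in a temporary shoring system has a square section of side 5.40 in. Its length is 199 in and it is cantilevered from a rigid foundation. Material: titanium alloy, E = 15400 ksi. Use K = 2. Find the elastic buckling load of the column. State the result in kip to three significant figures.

I = a⁴/12 = 5.40⁴/12 = 70.86 in⁴
Effective length L_e = K·L = 2 × 199 = 398.0 in
P_cr = π²EI / L_e² = π² × 15400×10³ × 70.86 / 398.0² = 6.799×10^4 lb

P_cr ≈ 68.0 kip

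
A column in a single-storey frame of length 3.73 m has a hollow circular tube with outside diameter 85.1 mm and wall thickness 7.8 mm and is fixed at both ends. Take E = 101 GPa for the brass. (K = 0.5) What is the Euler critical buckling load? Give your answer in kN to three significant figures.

Inner diameter d_i = 85.1 − 2×7.8 = 69.50 mm
I = π(d_o⁴ − d_i⁴)/64 = π(85.1⁴ − 69.50⁴)/64 = 1.429×10^6 mm⁴
I = 1.429×10^6 mm⁴ = 1.429×10^-6 m⁴
Effective length L_e = K·L = 0.5 × 3.73 = 1.865 m
P_cr = π²EI / L_e² = π² × 101×10⁹ × 1.429×10^-6 / 1.865² = 4.096×10^5 N

P_cr ≈ 410 kN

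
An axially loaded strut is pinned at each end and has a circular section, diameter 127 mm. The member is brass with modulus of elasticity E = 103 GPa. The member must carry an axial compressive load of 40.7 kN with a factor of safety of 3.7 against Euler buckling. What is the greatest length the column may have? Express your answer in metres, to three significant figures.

I = πd⁴/64 = π×127⁴/64 = 1.277×10^7 mm⁴
I = 1.277×10^-5 m⁴
Required critical load P_cr = n·P = 3.7 × 40.7 = 150.6 kN = 1.506×10^5 N
From P_cr = π²EI/(K·L)²:  L = (1/K)·√(π²EI/P_cr) = (1/1)·√(π²×1.03×10^11×1.277×10^-5/1.506×10^5)
L = 9.28 m

L_max ≈ 9.28 m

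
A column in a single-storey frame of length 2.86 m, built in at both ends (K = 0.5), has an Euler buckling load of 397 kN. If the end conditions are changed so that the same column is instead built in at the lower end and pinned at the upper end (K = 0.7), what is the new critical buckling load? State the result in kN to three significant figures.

P_cr ≈ 203 kN

P_cr ∝ 1/K², so P_cr,new = P_cr,old × (K_old/K_new)² = 397 × (0.5/0.7)²
= 397 × 0.5102 = 203 kN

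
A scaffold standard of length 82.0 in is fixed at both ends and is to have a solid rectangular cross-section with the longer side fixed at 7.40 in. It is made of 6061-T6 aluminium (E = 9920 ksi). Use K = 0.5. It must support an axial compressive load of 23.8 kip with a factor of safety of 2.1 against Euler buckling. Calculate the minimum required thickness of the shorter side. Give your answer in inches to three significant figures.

b ≈ 1.12 in

Required P_cr = n·P = 2.1 × 23.8 = 49.98 kip
L_e = K·L = 0.5 × 82.0 = 41.00 in
Required I = P_cr·L_e²/(π²E) = 4.998×10^4 × 41.00² / (π² × 9.92×10^6) = 0.8581 in⁴
Rectangle, weak axis: I_min = h·b³/12 with h = 7.40 in fixed  ⇒  b = (12I/h)^(1/3) = 1.12 in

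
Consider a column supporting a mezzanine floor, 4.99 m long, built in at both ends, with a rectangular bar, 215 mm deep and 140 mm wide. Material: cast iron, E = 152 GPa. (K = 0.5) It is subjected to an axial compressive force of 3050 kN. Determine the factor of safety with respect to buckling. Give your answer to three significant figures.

Buckling occurs about the weak axis: I_min = h·b³/12 with b = 140 mm (the shorter side).
I_min = 215×140³/12 = 4.916×10^7 mm⁴
I = 4.916×10^7 mm⁴ = 4.916×10^-5 m⁴
Effective length L_e = K·L = 0.5 × 4.99 = 2.495 m
P_cr = π²EI / L_e² = π² × 152×10⁹ × 4.916×10^-5 / 2.495² = 1.185×10^7 N
Factor of safety n = P_cr / P = 11848 / 3050 = 3.88

n ≈ 3.88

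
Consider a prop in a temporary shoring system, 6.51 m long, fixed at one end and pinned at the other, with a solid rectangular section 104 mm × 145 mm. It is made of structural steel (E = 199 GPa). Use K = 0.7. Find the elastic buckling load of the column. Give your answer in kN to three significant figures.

P_cr ≈ 1290 kN

Buckling occurs about the weak axis: I_min = h·b³/12 with b = 104 mm (the shorter side).
I_min = 145×104³/12 = 1.359×10^7 mm⁴
I = 1.359×10^7 mm⁴ = 1.359×10^-5 m⁴
Effective length L_e = K·L = 0.7 × 6.51 = 4.557 m
P_cr = π²EI / L_e² = π² × 199×10⁹ × 1.359×10^-5 / 4.557² = 1.286×10^6 N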